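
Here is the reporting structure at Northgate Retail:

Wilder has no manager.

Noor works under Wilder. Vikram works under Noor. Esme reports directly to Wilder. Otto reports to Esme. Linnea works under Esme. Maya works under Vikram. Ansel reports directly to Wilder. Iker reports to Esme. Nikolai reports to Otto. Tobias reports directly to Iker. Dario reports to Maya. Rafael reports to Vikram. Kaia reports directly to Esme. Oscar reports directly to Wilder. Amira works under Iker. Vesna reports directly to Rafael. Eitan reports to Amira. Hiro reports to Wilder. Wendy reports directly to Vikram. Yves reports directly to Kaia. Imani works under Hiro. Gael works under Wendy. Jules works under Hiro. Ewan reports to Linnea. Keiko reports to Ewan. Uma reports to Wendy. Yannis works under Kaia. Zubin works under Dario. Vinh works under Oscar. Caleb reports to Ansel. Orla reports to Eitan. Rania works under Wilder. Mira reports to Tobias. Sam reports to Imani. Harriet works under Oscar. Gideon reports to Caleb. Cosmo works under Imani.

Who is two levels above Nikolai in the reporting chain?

Esme

Nikolai reports to Otto, and Otto reports to Esme. So Nikolai's skip-level manager is Esme.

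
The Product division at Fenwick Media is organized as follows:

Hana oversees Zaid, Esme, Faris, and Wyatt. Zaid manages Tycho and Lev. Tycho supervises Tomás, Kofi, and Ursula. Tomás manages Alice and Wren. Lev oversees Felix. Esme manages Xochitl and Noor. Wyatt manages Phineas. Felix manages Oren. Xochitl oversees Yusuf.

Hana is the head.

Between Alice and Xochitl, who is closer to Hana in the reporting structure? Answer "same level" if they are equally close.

Alice is 4 levels below Hana; Xochitl is 2. Xochitl is higher.

Xochitl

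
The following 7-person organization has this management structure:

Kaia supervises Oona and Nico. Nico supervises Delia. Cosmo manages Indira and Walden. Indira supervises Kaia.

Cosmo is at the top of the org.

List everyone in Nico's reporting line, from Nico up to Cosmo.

Nico reports to Kaia. Kaia reports to Indira. Indira reports to Cosmo. Cosmo is at the top.

Nico -> Kaia -> Indira -> Cosmo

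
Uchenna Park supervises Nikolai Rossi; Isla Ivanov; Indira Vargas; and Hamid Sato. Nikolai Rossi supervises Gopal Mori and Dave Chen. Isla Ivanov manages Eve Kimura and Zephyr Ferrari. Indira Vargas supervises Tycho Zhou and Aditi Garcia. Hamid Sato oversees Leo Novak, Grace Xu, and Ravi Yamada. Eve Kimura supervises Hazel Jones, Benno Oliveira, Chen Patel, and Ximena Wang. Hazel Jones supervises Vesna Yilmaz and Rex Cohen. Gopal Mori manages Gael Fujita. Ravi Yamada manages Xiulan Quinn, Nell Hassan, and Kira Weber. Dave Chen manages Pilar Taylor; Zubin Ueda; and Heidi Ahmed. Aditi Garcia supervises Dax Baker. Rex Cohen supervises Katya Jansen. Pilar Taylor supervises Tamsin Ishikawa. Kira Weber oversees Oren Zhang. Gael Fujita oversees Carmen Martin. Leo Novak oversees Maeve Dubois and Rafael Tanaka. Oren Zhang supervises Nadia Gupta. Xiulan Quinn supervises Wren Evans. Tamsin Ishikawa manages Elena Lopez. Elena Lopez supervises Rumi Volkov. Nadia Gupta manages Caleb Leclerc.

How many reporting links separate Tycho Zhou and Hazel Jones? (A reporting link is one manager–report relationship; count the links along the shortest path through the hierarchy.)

Tycho Zhou is 2 levels below Uchenna Park, and Hazel Jones is 3 levels below Uchenna Park (their lowest common manager). The shortest path runs up from Tycho Zhou to Uchenna Park and back down to Hazel Jones: 2 + 3 = 5 links.

5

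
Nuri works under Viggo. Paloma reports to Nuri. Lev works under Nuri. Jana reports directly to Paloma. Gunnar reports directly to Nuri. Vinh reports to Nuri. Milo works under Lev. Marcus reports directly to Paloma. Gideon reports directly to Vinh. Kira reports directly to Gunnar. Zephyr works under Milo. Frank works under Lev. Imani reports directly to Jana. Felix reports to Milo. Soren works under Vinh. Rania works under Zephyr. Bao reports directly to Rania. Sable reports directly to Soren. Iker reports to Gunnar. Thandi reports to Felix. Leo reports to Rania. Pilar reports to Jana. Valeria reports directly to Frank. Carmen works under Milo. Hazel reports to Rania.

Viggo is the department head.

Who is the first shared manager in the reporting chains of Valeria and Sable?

Nuri

Valeria's chain of managers is Frank, Lev, Nuri, Viggo. Sable's chain of managers is Soren, Vinh, Nuri, Viggo. The first manager that appears in both chains is Nuri.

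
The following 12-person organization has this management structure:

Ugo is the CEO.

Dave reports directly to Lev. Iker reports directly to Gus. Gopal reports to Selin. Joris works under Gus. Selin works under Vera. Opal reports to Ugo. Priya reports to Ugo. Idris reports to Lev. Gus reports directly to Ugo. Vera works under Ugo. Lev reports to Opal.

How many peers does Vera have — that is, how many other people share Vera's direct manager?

3

Vera reports to Ugo. Ugo's other direct reports are Opal, Gus, Priya — 3 peers.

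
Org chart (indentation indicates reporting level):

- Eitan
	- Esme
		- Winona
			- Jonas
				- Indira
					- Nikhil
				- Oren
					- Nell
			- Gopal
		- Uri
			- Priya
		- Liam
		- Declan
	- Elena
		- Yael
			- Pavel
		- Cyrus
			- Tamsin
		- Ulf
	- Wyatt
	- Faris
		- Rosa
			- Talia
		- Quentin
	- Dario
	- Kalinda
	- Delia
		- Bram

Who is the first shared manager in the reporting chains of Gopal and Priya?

Esme

Gopal's chain of managers is Winona, Esme, Eitan. Priya's chain of managers is Uri, Esme, Eitan. The first manager that appears in both chains is Esme.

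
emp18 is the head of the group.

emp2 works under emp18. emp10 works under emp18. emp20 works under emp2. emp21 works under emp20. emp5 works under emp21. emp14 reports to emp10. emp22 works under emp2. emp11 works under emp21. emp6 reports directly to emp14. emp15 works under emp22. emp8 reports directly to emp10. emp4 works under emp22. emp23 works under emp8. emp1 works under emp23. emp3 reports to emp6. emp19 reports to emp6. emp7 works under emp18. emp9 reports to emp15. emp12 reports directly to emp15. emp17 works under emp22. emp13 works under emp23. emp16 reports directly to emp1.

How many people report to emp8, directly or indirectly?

4

emp8 directly manages emp23. Under emp23: emp13, emp1, emp16 (3). That's 4 in total.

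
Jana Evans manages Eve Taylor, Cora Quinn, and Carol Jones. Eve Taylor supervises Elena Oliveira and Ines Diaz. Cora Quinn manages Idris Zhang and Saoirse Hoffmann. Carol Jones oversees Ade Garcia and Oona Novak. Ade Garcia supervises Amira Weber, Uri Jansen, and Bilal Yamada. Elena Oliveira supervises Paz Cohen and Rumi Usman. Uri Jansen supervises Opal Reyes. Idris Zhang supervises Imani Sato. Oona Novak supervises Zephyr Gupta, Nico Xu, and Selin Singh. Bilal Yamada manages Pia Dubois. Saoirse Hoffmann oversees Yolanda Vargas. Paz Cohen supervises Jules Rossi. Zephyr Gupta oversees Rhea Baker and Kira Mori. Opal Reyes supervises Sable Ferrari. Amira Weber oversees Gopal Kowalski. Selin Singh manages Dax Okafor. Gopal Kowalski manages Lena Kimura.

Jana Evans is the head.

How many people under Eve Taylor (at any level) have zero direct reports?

The people in Eve Taylor's organization with no one reporting to them are Ines Diaz, Rumi Usman, Jules Rossi. That is 3.

3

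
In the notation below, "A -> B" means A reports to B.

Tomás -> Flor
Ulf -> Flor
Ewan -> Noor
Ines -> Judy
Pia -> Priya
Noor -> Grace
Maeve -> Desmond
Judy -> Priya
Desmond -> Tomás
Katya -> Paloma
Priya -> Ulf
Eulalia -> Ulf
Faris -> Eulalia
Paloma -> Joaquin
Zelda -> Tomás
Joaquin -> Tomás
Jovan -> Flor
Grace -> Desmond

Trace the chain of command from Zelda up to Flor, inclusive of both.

Zelda reports to Tomás. Tomás reports to Flor. Flor is at the top.

Zelda -> Tomás -> Flor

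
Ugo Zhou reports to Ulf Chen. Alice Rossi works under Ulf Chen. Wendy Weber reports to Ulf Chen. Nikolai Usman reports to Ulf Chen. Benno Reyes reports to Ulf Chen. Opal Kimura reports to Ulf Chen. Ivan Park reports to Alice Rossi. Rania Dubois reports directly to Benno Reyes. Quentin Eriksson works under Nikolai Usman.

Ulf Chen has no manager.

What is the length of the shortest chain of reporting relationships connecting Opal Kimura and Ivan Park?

3

Opal Kimura is 1 level below Ulf Chen, and Ivan Park is 2 levels below Ulf Chen (their lowest common manager). The shortest path runs up from Opal Kimura to Ulf Chen and back down to Ivan Park: 1 + 2 = 3 links.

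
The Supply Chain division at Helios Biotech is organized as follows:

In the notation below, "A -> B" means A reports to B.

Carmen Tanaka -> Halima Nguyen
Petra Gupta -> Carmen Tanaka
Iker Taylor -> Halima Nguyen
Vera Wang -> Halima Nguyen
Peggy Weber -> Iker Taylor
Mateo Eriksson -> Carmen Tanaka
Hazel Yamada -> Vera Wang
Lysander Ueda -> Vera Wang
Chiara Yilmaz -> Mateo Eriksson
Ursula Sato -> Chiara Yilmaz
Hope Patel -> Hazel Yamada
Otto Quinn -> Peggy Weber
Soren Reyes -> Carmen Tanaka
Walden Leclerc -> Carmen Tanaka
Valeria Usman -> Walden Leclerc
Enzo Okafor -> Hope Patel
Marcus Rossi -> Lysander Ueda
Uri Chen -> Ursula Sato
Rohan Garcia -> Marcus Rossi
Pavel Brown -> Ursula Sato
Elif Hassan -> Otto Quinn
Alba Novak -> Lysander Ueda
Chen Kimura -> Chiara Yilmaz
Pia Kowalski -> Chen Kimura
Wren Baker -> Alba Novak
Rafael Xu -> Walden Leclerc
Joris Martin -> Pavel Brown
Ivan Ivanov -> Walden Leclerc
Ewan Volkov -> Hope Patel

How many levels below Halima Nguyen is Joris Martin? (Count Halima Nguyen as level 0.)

Chain from Joris Martin up to Halima Nguyen: Joris Martin → Pavel Brown → Ursula Sato → Chiara Yilmaz → Mateo Eriksson → Carmen Tanaka → Halima Nguyen. That is 6 steps up, so Joris Martin is 6 levels below Halima Nguyen.

6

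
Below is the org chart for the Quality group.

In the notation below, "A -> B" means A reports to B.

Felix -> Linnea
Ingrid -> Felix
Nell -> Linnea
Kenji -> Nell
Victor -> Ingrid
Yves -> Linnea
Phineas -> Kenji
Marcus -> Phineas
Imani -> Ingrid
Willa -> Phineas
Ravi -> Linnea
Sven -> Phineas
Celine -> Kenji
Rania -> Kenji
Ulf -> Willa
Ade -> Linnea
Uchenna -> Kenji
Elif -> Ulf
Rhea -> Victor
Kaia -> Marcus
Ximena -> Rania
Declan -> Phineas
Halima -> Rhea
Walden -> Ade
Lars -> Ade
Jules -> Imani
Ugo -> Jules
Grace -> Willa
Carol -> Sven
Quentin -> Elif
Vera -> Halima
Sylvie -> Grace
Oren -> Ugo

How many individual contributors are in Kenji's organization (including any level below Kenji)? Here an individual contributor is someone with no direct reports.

8

The people in Kenji's organization with no one reporting to them are Uchenna, Ximena, Celine, Declan, Carol, Sylvie, Quentin, Kaia. That is 8.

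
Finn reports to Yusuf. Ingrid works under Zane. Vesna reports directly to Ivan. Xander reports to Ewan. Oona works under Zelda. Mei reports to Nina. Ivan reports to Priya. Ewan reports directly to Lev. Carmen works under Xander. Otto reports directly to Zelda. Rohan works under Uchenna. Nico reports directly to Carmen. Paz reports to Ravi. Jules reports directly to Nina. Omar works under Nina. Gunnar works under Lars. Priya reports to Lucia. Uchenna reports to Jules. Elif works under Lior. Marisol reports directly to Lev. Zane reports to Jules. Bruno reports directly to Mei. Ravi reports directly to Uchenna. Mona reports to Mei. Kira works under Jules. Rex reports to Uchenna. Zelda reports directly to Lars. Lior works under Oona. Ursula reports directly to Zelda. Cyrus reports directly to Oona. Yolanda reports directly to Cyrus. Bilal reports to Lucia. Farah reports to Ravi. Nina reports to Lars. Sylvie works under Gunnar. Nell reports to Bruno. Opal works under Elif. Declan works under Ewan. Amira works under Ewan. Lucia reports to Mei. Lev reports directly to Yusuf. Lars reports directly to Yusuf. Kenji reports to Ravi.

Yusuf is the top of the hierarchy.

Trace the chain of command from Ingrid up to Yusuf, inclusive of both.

Ingrid reports to Zane. Zane reports to Jules. Jules reports to Nina. Nina reports to Lars. Lars reports to Yusuf. Yusuf is at the top.

Ingrid -> Zane -> Jules -> Nina -> Lars -> Yusuf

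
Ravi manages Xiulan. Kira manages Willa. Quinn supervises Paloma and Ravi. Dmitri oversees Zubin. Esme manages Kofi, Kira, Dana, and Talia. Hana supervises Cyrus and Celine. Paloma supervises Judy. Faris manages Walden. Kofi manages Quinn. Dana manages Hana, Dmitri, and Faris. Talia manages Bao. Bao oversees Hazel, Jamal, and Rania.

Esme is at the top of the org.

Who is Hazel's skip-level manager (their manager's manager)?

Hazel reports to Bao, and Bao reports to Talia. So Hazel's skip-level manager is Talia.

Talia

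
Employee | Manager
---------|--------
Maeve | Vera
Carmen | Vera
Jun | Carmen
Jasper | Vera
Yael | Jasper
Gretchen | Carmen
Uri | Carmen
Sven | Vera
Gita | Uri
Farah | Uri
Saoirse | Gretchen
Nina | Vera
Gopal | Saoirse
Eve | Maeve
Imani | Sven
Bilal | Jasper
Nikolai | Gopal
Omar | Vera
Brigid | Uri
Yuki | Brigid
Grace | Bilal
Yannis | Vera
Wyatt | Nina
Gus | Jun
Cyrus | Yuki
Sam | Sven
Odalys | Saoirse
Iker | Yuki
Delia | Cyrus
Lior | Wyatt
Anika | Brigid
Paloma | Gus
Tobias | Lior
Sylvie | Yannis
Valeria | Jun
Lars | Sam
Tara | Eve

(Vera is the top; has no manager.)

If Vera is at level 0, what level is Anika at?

Chain from Anika up to Vera: Anika → Brigid → Uri → Carmen → Vera. That is 4 steps up, so Anika is 4 levels below Vera.

4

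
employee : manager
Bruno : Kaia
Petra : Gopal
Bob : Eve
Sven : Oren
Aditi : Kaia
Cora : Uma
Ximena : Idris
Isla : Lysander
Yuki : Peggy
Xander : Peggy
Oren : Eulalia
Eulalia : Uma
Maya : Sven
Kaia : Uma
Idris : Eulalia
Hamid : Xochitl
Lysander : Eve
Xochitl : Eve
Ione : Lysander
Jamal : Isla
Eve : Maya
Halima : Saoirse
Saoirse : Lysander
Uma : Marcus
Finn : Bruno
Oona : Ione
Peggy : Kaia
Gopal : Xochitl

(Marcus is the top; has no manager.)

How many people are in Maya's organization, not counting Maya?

Maya directly manages Eve. Under Eve: Bob, Lysander, Isla, Jamal, Saoirse, Halima, Ione, Oona, Xochitl, Gopal, Petra, Hamid (12). That's 13 in total.

13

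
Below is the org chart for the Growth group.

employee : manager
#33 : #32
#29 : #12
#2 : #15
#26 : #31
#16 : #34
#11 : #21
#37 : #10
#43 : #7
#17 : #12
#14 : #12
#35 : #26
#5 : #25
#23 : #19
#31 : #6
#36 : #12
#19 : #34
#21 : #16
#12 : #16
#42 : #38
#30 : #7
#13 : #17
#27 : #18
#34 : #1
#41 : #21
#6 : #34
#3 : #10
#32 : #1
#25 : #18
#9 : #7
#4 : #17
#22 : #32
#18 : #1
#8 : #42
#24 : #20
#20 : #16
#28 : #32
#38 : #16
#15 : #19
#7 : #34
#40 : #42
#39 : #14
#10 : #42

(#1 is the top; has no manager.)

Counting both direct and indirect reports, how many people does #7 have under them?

3

#7 directly manages #30, #43, #9. #30 has no reports. #43 has no reports. #9 has no reports. So #7's organization is 3 direct reports plus everyone under them: 1 + 1 + 1 = 3.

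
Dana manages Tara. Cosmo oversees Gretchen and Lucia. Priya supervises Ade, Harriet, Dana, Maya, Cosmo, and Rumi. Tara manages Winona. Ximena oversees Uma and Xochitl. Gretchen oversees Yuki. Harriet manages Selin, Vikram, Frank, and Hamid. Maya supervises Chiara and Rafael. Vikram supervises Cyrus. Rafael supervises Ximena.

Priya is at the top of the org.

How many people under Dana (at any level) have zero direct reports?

1

The only person in Dana's organization with no one reporting to them is Winona. That is 1.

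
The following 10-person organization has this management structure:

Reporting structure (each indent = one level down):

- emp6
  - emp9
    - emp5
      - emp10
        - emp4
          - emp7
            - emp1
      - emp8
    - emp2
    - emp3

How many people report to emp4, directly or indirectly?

2

emp4 directly manages emp7. Under emp7: emp1 (1). That's 2 in total.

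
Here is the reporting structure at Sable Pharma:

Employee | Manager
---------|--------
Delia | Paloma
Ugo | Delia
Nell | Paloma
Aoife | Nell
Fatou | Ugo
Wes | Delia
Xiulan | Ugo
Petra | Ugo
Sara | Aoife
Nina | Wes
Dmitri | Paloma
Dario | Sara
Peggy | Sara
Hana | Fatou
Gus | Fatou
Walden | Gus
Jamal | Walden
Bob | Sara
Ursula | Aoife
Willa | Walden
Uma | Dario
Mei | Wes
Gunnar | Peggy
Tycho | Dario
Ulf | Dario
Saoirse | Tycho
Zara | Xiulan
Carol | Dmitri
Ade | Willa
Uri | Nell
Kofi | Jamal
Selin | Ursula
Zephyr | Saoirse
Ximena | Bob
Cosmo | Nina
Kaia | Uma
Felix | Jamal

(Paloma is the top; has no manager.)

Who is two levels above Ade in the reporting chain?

Ade reports to Willa, and Willa reports to Walden. So Ade's skip-level manager is Walden.

Walden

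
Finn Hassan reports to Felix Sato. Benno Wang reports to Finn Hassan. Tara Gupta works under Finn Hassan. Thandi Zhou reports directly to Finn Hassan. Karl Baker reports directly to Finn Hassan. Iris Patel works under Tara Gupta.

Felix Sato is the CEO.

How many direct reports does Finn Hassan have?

Finn Hassan directly manages Benno Wang, Tara Gupta, Thandi Zhou, Karl Baker. That is 4 direct reports.

4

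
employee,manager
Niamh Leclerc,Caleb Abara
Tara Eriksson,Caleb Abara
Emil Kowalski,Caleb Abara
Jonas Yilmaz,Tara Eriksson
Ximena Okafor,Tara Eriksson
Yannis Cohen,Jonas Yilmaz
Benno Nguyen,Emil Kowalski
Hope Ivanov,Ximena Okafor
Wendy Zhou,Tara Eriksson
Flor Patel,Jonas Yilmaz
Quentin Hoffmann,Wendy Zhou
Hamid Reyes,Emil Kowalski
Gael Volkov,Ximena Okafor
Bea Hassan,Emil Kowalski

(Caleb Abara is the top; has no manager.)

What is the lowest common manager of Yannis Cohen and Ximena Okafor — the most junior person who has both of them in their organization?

Yannis Cohen's chain of managers is Jonas Yilmaz, Tara Eriksson, Caleb Abara. Ximena Okafor's chain of managers is Tara Eriksson, Caleb Abara. The first manager that appears in both chains is Tara Eriksson.

Tara Eriksson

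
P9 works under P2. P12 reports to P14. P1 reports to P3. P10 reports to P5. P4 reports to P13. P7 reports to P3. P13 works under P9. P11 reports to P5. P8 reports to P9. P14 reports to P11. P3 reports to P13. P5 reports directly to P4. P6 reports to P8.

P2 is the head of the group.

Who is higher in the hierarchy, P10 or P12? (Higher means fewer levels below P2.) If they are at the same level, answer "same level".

P10

P10 is 5 levels below P2; P12 is 7. P10 is higher.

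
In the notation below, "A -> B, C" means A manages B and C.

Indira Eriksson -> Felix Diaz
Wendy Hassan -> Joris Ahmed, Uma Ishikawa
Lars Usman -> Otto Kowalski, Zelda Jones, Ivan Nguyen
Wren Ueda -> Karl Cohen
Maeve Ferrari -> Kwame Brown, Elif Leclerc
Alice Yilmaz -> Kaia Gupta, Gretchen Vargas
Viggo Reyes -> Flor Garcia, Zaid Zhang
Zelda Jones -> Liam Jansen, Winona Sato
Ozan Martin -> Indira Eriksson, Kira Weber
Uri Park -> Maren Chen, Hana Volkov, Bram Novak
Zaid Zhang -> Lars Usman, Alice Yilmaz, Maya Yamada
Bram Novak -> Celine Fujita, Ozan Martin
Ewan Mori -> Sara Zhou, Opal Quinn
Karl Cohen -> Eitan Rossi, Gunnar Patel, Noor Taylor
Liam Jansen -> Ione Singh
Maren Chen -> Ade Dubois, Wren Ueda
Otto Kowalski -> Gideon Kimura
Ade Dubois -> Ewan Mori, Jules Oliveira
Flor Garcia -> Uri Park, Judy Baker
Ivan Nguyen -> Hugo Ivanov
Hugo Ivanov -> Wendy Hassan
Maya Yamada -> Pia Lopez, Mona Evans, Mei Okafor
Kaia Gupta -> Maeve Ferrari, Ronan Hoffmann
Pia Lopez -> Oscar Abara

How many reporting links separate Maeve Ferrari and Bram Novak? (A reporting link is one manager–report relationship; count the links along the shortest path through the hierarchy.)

7

Maeve Ferrari is 4 levels below Viggo Reyes, and Bram Novak is 3 levels below Viggo Reyes (their lowest common manager). The shortest path runs up from Maeve Ferrari to Viggo Reyes and back down to Bram Novak: 4 + 3 = 7 links.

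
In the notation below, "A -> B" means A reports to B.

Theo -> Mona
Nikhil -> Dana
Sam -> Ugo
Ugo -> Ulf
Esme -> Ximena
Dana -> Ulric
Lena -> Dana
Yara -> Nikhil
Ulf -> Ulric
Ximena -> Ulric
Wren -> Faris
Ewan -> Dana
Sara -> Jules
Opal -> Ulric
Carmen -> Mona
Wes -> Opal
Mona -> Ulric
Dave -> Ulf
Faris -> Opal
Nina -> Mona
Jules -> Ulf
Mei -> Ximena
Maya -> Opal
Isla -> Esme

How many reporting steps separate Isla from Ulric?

3

Chain from Isla up to Ulric: Isla → Esme → Ximena → Ulric. That is 3 steps up, so Isla is 3 levels below Ulric.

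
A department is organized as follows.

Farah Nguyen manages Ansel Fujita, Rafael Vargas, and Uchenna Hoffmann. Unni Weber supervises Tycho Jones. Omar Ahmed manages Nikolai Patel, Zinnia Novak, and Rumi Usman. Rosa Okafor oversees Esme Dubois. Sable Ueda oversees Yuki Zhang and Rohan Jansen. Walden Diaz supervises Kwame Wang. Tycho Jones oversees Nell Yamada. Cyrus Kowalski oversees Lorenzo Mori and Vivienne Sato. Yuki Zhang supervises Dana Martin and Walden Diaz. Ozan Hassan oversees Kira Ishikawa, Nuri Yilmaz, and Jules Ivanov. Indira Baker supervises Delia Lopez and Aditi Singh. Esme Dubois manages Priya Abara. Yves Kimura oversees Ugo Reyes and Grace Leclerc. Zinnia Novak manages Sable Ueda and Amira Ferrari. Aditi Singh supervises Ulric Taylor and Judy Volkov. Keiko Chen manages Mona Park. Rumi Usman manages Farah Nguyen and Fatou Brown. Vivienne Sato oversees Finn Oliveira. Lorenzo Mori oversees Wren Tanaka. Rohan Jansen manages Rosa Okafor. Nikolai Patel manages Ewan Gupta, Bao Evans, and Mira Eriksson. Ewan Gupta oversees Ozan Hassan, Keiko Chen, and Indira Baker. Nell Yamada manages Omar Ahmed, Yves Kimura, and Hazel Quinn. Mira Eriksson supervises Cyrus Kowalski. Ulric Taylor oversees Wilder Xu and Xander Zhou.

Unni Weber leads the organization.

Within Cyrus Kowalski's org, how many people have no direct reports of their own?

The people in Cyrus Kowalski's organization with no one reporting to them are Finn Oliveira, Wren Tanaka. That is 2.

2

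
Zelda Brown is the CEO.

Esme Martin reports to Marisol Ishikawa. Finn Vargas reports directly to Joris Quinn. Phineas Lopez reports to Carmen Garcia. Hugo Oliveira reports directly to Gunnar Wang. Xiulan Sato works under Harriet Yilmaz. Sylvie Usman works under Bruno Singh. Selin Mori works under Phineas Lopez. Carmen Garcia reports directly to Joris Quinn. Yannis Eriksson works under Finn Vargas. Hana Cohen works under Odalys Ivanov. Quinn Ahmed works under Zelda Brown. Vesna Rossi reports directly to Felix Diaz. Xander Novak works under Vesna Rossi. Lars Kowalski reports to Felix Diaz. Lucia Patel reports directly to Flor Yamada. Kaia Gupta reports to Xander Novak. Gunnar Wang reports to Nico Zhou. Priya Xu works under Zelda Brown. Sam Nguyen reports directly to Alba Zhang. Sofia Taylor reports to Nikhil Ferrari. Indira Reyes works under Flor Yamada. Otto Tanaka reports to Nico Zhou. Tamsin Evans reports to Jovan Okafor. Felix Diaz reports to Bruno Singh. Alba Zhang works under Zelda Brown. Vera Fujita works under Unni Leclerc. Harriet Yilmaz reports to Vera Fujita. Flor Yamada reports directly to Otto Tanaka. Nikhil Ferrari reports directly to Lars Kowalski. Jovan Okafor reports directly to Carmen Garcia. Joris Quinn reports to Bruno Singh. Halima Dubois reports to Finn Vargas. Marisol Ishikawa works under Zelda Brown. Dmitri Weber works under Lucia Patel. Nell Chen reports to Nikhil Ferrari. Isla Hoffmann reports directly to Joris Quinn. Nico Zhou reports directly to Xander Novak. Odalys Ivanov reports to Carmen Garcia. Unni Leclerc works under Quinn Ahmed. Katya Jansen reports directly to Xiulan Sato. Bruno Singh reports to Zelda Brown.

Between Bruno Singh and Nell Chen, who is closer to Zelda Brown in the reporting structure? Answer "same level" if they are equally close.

Bruno Singh

Bruno Singh is 1 level below Zelda Brown; Nell Chen is 5. Bruno Singh is higher.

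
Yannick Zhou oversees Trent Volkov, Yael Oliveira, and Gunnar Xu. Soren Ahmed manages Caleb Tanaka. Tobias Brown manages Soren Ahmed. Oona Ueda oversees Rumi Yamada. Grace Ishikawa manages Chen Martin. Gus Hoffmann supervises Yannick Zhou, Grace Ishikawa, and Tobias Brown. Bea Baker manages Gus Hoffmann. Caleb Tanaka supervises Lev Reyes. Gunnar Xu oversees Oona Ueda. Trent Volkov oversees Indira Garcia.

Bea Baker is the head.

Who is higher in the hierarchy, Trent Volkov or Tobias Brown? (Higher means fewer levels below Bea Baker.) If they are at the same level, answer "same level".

Tobias Brown

Trent Volkov is 3 levels below Bea Baker; Tobias Brown is 2. Tobias Brown is higher.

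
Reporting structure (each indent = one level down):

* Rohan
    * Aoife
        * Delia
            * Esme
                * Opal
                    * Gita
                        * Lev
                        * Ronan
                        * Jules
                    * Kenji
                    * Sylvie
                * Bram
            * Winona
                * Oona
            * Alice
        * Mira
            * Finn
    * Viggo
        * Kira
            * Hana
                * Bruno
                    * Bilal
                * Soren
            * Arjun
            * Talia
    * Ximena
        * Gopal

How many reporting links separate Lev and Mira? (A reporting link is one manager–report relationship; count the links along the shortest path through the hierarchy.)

Lev is 5 levels below Aoife, and Mira is 1 level below Aoife (their lowest common manager). The shortest path runs up from Lev to Aoife and back down to Mira: 5 + 1 = 6 links.

6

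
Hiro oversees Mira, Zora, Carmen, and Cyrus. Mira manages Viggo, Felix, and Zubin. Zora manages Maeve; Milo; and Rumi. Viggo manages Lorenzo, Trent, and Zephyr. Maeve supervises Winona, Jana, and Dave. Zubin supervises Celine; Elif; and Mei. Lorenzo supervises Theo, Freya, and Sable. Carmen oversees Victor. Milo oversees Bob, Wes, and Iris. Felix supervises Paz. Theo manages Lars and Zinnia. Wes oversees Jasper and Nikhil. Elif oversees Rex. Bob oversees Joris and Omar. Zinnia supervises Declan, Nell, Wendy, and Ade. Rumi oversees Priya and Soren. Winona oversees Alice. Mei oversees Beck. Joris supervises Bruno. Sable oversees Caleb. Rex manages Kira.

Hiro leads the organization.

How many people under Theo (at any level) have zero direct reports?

The people in Theo's organization with no one reporting to them are Ade, Wendy, Nell, Declan, Lars. That is 5.

5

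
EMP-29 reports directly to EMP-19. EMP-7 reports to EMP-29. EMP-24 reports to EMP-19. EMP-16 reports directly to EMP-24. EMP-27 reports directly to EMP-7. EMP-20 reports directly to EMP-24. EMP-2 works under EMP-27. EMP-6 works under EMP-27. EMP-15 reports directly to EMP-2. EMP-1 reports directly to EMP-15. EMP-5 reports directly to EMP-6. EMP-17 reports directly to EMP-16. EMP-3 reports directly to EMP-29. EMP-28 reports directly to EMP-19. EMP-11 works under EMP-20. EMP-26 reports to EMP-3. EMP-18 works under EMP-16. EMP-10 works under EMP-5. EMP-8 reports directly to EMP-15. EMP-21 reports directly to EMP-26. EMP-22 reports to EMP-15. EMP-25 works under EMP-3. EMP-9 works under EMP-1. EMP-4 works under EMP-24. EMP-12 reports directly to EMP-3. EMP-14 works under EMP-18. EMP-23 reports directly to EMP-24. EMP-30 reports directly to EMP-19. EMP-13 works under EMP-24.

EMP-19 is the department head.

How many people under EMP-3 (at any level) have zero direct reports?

The people in EMP-3's organization with no one reporting to them are EMP-12, EMP-25, EMP-21. That is 3.

3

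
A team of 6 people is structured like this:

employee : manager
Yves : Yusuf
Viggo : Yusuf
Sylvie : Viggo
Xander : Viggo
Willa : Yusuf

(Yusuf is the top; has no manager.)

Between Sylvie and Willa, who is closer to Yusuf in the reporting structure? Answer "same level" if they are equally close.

Sylvie is 2 levels below Yusuf; Willa is 1. Willa is higher.

Willa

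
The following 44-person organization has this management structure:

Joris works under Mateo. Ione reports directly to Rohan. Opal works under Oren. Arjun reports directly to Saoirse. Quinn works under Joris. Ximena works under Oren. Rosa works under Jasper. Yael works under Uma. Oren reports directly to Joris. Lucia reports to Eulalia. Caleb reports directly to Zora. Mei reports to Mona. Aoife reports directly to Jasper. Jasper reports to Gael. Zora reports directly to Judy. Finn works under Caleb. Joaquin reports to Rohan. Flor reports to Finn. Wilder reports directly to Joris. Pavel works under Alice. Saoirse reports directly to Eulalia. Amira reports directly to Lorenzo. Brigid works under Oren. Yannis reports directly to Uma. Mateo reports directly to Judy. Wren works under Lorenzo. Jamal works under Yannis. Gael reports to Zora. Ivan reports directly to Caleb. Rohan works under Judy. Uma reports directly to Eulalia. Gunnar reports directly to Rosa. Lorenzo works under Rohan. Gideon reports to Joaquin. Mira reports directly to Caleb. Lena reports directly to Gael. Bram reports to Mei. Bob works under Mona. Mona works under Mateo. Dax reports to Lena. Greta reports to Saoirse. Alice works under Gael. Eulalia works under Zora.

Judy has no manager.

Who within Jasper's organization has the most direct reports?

Direct-report counts within Jasper's organization: Jasper has 2; Rosa has 1. The largest is 2, held by Jasper.

Jasper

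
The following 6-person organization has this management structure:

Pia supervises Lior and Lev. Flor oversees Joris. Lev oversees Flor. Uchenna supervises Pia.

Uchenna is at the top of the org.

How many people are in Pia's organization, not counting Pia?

4

Pia directly manages Lior, Lev. Lior has no reports. Under Lev: Flor, Joris (2). So Pia's organization is 2 direct reports plus everyone under them: 1 + 3 = 4.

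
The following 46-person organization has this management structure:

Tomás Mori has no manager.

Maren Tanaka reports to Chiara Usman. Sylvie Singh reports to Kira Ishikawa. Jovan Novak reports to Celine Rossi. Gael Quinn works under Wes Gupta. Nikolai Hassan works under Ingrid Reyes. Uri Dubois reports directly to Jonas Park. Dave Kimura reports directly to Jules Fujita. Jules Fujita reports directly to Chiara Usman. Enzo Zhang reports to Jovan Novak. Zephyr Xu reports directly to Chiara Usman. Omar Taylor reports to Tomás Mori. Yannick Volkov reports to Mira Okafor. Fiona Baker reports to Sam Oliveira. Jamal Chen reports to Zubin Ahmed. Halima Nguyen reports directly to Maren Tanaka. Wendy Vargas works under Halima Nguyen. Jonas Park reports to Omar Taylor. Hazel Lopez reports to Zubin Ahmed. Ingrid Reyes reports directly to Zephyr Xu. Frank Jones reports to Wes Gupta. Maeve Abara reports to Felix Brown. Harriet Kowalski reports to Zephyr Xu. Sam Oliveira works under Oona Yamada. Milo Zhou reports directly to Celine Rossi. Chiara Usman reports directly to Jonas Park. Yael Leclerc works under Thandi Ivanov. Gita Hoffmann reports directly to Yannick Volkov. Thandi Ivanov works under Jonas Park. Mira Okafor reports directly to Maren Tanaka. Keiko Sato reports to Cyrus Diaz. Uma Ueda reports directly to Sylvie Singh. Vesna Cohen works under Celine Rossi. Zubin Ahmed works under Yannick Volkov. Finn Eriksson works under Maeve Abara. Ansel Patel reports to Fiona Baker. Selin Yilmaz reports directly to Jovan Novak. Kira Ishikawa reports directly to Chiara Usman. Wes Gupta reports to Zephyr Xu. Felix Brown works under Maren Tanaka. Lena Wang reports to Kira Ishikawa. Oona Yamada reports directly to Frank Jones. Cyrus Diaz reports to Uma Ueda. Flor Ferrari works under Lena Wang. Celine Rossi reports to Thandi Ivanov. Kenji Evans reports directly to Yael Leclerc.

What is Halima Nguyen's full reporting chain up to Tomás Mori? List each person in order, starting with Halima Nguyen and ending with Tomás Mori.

Halima Nguyen reports to Maren Tanaka. Maren Tanaka reports to Chiara Usman. Chiara Usman reports to Jonas Park. Jonas Park reports to Omar Taylor. Omar Taylor reports to Tomás Mori. Tomás Mori is at the top.

Halima Nguyen -> Maren Tanaka -> Chiara Usman -> Jonas Park -> Omar Taylor -> Tomás Mori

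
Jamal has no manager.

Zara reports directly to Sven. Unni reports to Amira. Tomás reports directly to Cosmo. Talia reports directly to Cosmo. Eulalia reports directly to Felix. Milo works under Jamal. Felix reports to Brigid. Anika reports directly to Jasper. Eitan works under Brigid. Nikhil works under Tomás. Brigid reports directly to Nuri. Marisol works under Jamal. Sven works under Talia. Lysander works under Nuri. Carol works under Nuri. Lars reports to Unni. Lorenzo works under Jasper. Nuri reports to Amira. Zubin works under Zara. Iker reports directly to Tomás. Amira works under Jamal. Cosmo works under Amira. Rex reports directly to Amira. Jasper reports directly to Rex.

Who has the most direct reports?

Amira

Direct-report counts: Jamal has 3; Amira has 4; Unni has 1; Nuri has 3; Brigid has 2; Felix has 1; Cosmo has 2; Tomás has 2; Talia has 1; Sven has 1; Zara has 1; Rex has 1; Jasper has 2. The largest is 4, held by Amira.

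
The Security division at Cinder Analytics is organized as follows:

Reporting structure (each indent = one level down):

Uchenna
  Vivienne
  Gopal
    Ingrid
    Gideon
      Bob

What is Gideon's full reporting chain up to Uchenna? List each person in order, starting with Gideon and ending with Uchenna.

Gideon reports to Gopal. Gopal reports to Uchenna. Uchenna is at the top.

Gideon -> Gopal -> Uchenna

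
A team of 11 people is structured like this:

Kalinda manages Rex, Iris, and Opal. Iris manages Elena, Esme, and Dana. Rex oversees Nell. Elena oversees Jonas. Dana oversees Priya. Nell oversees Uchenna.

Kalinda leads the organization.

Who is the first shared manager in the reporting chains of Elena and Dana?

Elena's chain of managers is Iris, Kalinda. Dana's chain of managers is Iris, Kalinda. The first manager that appears in both chains is Iris.

Iris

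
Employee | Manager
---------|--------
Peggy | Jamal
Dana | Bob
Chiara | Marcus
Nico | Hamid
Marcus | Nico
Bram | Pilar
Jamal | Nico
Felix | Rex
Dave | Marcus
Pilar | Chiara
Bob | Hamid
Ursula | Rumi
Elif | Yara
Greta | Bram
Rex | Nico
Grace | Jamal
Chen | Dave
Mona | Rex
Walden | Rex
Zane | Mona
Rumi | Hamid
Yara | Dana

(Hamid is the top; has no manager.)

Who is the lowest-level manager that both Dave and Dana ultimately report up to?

Dave's chain of managers is Marcus, Nico, Hamid. Dana's chain of managers is Bob, Hamid. The first manager that appears in both chains is Hamid.

Hamid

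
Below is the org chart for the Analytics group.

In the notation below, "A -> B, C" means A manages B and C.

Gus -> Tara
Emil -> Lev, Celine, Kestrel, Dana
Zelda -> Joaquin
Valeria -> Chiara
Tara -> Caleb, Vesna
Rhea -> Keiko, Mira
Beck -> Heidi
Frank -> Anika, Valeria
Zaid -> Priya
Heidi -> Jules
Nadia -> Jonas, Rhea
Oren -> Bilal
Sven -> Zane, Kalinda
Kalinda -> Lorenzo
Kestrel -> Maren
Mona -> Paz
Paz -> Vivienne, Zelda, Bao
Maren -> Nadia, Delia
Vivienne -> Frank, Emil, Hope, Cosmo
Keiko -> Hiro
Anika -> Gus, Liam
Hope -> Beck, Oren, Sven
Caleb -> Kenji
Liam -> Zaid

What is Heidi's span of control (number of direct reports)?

1

Heidi directly manages Jules. That is 1 direct report.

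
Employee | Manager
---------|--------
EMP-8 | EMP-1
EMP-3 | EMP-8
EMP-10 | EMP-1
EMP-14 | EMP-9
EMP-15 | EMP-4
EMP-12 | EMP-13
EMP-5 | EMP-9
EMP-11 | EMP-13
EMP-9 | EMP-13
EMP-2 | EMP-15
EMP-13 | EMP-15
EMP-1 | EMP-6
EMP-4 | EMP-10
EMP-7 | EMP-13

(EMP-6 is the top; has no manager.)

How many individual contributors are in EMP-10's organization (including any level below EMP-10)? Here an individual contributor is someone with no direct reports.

The people in EMP-10's organization with no one reporting to them are EMP-2, EMP-7, EMP-12, EMP-11, EMP-14, EMP-5. That is 6.

6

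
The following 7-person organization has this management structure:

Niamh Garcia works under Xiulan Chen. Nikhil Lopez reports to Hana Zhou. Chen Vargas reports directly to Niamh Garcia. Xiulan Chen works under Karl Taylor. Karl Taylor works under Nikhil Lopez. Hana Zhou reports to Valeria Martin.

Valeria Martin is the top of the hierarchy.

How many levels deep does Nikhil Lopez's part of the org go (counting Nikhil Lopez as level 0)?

4

The longest chain under Nikhil Lopez runs Nikhil Lopez → Karl Taylor → Xiulan Chen → Niamh Garcia → Chen Vargas, which is 4 levels below Nikhil Lopez.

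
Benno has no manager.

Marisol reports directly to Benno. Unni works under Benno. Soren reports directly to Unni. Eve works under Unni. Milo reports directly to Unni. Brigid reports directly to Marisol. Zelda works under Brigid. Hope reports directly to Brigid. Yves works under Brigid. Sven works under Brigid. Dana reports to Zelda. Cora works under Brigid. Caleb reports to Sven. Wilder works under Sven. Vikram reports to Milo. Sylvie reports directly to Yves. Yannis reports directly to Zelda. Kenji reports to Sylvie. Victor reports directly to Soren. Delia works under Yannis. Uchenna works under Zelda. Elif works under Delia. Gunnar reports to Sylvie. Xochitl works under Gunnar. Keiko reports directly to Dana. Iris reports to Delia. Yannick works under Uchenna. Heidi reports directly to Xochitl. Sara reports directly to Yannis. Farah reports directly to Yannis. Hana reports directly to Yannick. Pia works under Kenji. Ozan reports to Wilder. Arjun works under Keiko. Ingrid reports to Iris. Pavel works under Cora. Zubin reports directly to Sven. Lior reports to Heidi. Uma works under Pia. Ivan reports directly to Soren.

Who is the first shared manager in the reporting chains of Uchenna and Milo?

Uchenna's chain of managers is Zelda, Brigid, Marisol, Benno. Milo's chain of managers is Unni, Benno. The first manager that appears in both chains is Benno.

Benno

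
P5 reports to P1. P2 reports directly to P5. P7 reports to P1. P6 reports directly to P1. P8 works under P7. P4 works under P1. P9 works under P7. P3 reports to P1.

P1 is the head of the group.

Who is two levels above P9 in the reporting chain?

P1

P9 reports to P7, and P7 reports to P1. So P9's skip-level manager is P1.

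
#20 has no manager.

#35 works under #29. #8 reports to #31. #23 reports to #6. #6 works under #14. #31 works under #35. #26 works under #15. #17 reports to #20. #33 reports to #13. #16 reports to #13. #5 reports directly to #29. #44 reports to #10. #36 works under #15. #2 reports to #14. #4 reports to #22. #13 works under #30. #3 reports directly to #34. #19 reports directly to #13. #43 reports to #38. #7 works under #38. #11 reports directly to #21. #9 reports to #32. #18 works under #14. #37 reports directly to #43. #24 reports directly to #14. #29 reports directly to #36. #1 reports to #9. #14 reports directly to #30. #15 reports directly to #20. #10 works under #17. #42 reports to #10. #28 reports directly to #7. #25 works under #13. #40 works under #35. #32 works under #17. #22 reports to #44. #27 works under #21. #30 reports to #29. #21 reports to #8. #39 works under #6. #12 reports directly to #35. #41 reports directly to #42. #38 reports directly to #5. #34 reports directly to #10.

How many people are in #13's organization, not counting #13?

4

#13 directly manages #19, #33, #25, #16. #19 has no reports. #33 has no reports. #25 has no reports. #16 has no reports. So #13's organization is 4 direct reports plus everyone under them: 1 + 1 + 1 + 1 = 4.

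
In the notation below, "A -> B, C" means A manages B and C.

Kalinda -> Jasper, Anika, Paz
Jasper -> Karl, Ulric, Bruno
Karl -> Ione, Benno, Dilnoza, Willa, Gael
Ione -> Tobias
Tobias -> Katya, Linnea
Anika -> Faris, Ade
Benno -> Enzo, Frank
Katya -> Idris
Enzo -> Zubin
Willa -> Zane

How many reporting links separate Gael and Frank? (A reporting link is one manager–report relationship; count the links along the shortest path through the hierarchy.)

3

Gael is 1 level below Karl, and Frank is 2 levels below Karl (their lowest common manager). The shortest path runs up from Gael to Karl and back down to Frank: 1 + 2 = 3 links.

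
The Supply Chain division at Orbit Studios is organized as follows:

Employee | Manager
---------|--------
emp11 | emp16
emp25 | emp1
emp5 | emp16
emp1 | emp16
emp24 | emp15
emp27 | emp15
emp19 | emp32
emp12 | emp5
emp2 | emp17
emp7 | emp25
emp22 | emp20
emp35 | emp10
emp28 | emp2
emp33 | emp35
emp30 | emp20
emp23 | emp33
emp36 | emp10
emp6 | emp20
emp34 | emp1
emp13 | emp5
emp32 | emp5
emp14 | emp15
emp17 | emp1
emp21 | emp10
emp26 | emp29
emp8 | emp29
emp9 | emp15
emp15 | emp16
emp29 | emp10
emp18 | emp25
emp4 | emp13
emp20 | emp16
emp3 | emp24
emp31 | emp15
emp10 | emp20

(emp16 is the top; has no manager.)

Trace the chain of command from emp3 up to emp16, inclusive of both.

emp3 reports to emp24. emp24 reports to emp15. emp15 reports to emp16. emp16 is at the top.

emp3 -> emp24 -> emp15 -> emp16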